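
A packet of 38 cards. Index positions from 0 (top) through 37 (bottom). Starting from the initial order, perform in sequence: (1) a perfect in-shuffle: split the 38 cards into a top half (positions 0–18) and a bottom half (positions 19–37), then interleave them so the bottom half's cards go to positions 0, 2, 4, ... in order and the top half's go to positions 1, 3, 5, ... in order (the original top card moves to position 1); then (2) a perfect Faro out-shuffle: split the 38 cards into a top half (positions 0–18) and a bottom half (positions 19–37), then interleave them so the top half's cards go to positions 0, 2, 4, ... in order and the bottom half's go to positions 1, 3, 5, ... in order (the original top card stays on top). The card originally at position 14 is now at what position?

21

Track the card from position 14 forward through each operation:
  after op 1 (in-shuffle): 14 → 29
  after op 2 (out-shuffle): 29 → 21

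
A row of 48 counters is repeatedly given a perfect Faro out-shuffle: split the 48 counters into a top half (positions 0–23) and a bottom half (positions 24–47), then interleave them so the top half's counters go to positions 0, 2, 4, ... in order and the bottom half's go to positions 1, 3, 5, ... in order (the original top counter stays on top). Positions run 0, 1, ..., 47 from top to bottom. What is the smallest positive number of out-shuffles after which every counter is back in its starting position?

The out-shuffle permutes the 48 positions with cycle lengths [1, 1, 23, 23].
Every counter is home exactly when every cycle has completed a whole number of laps, i.e. after lcm(1, 23) = 23 out-shuffles.

23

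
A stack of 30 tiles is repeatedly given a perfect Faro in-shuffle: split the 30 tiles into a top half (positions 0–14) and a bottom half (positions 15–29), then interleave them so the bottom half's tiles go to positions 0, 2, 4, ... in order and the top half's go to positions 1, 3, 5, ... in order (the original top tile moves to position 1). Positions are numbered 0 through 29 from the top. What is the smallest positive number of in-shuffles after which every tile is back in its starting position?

The in-shuffle permutes the 30 positions with cycle lengths [5, 5, 5, 5, 5, 5].
Every tile is home exactly when every cycle has completed a whole number of laps, i.e. after lcm(5) = 5 in-shuffles.

5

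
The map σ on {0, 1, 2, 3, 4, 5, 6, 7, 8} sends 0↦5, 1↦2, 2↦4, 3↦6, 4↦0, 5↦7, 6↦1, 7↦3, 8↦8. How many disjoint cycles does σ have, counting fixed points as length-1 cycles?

2

Cycle decomposition: (0 5 7 3 6 1 2 4) (8).
2 cycles.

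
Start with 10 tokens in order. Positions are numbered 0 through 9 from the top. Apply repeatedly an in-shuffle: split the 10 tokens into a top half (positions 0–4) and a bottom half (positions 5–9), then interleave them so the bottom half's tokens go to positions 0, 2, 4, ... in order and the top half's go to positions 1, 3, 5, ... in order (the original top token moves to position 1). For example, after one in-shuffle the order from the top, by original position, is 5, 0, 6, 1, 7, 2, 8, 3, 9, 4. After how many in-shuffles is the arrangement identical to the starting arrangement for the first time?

10

The in-shuffle permutes the 10 positions with cycle lengths [10].
Every token is home exactly when every cycle has completed a whole number of laps, i.e. after lcm(10) = 10 in-shuffles.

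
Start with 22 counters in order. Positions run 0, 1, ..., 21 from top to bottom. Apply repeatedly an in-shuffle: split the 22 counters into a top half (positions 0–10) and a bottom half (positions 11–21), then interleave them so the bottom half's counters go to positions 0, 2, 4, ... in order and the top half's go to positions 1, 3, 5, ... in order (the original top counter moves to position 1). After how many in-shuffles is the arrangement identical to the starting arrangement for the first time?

The in-shuffle permutes the 22 positions with cycle lengths [11, 11].
Every counter is home exactly when every cycle has completed a whole number of laps, i.e. after lcm(11) = 11 in-shuffles.

11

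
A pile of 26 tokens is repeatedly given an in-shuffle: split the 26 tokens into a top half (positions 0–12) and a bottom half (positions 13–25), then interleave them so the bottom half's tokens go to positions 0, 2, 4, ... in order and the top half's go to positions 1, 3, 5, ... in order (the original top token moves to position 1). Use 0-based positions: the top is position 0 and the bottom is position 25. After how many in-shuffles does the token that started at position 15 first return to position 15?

18

Follow position 15 under repeated in-shuffles:
15 → 4 → 9 → 19 → 12 → 25 → 24 → 22 → 18 → 10 → 21 → 16 → 6 → 13 → 0 → 1 → 3 → 7 → 15
It first returns after 18 in-shuffles.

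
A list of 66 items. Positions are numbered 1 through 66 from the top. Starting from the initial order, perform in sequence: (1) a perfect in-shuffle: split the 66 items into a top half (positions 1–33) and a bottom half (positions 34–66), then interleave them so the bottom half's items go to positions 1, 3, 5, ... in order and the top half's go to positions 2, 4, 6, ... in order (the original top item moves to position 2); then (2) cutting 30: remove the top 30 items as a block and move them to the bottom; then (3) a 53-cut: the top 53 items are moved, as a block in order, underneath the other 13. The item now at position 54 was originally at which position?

Undo the operations in reverse order, starting from position 54:
  undo op 3 (cut 53): 54 ← 41
  undo op 2 (cut 30): 41 ← 5
  undo op 1 (in-shuffle, from bottom half): 5 ← 36
So the item at position 54 came from original position 36.

36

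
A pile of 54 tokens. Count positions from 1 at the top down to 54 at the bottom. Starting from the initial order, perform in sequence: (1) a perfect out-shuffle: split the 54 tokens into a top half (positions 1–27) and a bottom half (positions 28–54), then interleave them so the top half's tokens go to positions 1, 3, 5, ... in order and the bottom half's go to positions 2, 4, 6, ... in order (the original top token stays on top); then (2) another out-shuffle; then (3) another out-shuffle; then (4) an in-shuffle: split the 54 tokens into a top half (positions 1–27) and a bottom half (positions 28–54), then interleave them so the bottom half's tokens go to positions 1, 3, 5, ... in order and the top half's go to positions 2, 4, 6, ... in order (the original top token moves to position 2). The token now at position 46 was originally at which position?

17

Undo the operations in reverse order, starting from position 46:
  undo op 4 (in-shuffle, from top half): 46 ← 23
  undo op 3 (out-shuffle, from top half): 23 ← 12
  undo op 2 (out-shuffle, from bottom half): 12 ← 33
  undo op 1 (out-shuffle, from top half): 33 ← 17
So the token at position 46 came from original position 17.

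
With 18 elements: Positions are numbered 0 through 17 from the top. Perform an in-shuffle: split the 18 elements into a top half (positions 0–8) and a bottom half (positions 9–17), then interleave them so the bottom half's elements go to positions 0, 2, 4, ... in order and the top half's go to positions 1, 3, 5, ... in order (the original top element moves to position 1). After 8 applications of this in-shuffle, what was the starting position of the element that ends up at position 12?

11

Work backwards from position 12, undoing one in-shuffle at a time:
12 ← 15 ← 7 ← 3 ← 1 ← 0 ← 9 ← 4 ← 11
So the element now at position 12 started at position 11.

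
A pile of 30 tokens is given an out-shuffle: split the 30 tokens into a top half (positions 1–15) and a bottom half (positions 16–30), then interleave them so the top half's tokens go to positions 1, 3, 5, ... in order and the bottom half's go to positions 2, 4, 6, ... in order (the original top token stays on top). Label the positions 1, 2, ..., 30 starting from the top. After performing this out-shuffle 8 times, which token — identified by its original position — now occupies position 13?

Work backwards from position 13, undoing one out-shuffle at a time:
13 ← 7 ← 4 ← 17 ← 9 ← 5 ← 3 ← 2 ← 16
So the token now at position 13 started at position 16.

16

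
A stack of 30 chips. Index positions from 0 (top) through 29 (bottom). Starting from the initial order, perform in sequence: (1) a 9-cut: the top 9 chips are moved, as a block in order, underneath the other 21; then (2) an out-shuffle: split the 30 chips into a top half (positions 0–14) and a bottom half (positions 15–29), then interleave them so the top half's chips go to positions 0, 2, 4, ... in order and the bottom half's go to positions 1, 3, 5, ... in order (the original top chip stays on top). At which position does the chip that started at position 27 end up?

7

Track the chip from position 27 forward through each operation:
  after op 1 (cut 9): 27 → 18
  after op 2 (out-shuffle): 18 → 7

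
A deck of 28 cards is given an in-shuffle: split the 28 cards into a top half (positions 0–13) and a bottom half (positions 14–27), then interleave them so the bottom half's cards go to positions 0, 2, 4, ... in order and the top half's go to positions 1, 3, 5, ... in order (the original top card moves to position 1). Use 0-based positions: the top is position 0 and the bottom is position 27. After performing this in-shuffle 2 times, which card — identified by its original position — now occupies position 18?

11

Work backwards from position 18, undoing one in-shuffle at a time:
18 ← 23 ← 11
So the card now at position 18 started at position 11.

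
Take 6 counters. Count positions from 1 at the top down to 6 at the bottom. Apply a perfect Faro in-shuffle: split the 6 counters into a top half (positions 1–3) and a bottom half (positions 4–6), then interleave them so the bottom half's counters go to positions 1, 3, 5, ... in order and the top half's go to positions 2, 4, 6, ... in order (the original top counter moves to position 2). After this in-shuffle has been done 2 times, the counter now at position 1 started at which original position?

Work backwards from position 1, undoing one in-shuffle at a time:
1 ← 4 ← 2
So the counter now at position 1 started at position 2.

2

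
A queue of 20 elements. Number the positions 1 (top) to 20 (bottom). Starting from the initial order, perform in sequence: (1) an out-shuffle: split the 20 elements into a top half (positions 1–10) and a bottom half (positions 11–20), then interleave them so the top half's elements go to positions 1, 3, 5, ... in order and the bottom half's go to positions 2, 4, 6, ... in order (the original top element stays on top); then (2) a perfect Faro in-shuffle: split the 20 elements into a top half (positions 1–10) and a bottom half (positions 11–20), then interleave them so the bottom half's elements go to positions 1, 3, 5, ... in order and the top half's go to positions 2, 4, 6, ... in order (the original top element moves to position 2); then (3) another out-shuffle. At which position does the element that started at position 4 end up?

8

Track the element from position 4 forward through each operation:
  after op 1 (out-shuffle): 4 → 7
  after op 2 (in-shuffle): 7 → 14
  after op 3 (out-shuffle): 14 → 8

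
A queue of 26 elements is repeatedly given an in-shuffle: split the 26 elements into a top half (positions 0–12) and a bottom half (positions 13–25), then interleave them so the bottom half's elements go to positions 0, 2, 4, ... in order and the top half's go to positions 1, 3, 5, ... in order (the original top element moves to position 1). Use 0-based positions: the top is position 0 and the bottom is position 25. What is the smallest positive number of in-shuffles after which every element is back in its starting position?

18

The in-shuffle permutes the 26 positions with cycle lengths [2, 6, 18].
Every element is home exactly when every cycle has completed a whole number of laps, i.e. after lcm(2, 6, 18) = 18 in-shuffles.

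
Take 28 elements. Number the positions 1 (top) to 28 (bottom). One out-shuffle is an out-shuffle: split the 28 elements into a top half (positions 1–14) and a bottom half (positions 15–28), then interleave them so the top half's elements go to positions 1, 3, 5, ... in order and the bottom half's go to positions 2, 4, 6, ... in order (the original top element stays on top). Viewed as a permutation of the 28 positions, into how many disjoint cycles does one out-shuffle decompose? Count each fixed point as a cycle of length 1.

5

Trace each unvisited position around until it returns:
(1) (2 3 5 9 17 6 ... len 18) (4 7 13 25 22 16) (10 19) (28)
5 cycles in total.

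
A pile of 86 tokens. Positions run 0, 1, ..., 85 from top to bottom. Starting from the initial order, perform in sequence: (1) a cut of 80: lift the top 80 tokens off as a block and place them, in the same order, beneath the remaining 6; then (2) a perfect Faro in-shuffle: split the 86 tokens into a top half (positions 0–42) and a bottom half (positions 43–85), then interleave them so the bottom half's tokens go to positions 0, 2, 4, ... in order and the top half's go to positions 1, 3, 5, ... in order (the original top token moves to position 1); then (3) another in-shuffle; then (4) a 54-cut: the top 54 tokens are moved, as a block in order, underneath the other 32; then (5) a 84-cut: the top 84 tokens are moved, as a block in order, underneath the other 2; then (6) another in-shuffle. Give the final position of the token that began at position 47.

64

Track the token from position 47 forward through each operation:
  after op 1 (cut 80): 47 → 53
  after op 2 (in-shuffle): 53 → 20
  after op 3 (in-shuffle): 20 → 41
  after op 4 (cut 54): 41 → 73
  after op 5 (cut 84): 73 → 75
  after op 6 (in-shuffle): 75 → 64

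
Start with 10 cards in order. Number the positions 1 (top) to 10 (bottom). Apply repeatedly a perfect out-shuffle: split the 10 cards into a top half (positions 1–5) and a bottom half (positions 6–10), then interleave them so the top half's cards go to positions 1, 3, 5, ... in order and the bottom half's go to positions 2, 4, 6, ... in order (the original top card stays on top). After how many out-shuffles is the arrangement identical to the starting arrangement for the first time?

The out-shuffle permutes the 10 positions with cycle lengths [1, 1, 2, 6].
Every card is home exactly when every cycle has completed a whole number of laps, i.e. after lcm(1, 2, 6) = 6 out-shuffles.

6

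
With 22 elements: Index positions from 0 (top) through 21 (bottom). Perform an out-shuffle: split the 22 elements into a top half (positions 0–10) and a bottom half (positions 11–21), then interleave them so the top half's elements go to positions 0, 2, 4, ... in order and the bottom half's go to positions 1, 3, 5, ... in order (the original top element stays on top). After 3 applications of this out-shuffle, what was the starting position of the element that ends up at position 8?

1

Work backwards from position 8, undoing one out-shuffle at a time:
8 ← 4 ← 2 ← 1
So the element now at position 8 started at position 1.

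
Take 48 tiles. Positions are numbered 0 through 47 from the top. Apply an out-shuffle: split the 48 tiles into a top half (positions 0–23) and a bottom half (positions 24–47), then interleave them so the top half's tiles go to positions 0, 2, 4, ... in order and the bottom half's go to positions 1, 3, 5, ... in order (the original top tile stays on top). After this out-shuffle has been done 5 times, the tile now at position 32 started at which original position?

Work backwards from position 32, undoing one out-shuffle at a time:
32 ← 16 ← 8 ← 4 ← 2 ← 1
So the tile now at position 32 started at position 1.

1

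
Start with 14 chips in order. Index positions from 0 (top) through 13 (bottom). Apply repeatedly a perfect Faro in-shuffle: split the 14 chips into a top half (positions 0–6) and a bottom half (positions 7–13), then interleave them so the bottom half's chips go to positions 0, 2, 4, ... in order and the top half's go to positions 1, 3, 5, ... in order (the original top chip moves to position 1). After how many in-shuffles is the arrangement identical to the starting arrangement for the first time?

4

The in-shuffle permutes the 14 positions with cycle lengths [2, 4, 4, 4].
Every chip is home exactly when every cycle has completed a whole number of laps, i.e. after lcm(2, 4) = 4 in-shuffles.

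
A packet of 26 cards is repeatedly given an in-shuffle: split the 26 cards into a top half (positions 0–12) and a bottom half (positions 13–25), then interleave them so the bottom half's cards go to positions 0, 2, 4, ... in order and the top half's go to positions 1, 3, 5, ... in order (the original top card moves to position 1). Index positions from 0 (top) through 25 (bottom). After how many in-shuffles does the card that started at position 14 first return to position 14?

6

Follow position 14 under repeated in-shuffles:
14 → 2 → 5 → 11 → 23 → 20 → 14
It first returns after 6 in-shuffles.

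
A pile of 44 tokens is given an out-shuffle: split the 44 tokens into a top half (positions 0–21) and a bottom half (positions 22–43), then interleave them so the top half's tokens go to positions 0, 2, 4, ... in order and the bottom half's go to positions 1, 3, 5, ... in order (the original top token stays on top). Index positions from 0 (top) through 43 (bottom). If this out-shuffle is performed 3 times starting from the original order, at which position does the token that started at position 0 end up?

Position 0 is a fixed point of every out-shuffle, so the token never moves.

0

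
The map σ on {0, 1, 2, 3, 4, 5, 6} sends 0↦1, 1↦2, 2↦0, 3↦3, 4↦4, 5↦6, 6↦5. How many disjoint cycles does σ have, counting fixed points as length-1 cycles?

Cycle decomposition: (0 1 2) (3) (4) (5 6).
4 cycles.

4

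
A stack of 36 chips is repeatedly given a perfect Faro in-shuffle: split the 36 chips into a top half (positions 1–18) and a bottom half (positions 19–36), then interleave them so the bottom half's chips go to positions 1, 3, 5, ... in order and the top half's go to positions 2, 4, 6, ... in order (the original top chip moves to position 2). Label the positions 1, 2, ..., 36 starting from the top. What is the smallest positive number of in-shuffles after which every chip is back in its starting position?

The in-shuffle permutes the 36 positions with cycle lengths [36].
Every chip is home exactly when every cycle has completed a whole number of laps, i.e. after lcm(36) = 36 in-shuffles.

36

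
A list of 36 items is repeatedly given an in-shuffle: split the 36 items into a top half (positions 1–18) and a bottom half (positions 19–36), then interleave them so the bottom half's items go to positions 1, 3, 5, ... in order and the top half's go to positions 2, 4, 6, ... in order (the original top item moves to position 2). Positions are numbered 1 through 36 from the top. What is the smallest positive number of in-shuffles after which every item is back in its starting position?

The in-shuffle permutes the 36 positions with cycle lengths [36].
Every item is home exactly when every cycle has completed a whole number of laps, i.e. after lcm(36) = 36 in-shuffles.

36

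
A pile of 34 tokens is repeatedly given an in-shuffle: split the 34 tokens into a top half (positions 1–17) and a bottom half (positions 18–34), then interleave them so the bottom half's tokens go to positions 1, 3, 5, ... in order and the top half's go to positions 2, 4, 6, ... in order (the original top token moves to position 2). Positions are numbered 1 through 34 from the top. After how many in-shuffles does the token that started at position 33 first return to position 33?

Follow position 33 under repeated in-shuffles:
33 → 31 → 27 → 19 → 3 → 6 → 12 → 24 → 13 → 26 → 17 → 34 → 33
It first returns after 12 in-shuffles.

12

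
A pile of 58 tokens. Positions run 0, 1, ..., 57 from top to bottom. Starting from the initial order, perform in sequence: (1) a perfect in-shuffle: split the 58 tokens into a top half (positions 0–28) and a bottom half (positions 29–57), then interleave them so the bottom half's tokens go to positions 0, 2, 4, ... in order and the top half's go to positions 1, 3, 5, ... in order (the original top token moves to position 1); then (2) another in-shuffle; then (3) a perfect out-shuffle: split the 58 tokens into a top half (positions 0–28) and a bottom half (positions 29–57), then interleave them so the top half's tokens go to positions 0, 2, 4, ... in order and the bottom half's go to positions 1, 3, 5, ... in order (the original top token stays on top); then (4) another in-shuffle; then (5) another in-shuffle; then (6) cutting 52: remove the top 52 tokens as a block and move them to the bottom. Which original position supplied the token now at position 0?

54

Undo the operations in reverse order, starting from position 0:
  undo op 6 (cut 52): 0 ← 52
  undo op 5 (in-shuffle, from bottom half): 52 ← 55
  undo op 4 (in-shuffle, from top half): 55 ← 27
  undo op 3 (out-shuffle, from bottom half): 27 ← 42
  undo op 2 (in-shuffle, from bottom half): 42 ← 50
  undo op 1 (in-shuffle, from bottom half): 50 ← 54
So the token at position 0 came from original position 54.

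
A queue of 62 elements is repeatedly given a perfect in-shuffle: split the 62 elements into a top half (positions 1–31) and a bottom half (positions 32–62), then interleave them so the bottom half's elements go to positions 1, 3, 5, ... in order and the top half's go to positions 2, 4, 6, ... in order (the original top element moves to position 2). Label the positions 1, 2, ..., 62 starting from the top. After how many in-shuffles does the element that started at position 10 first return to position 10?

6

Follow position 10 under repeated in-shuffles:
10 → 20 → 40 → 17 → 34 → 5 → 10
It first returns after 6 in-shuffles.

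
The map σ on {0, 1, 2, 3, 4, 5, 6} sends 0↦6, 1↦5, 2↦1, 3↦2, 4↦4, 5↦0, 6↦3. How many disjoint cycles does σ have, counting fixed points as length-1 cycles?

2

Cycle decomposition: (0 6 3 2 1 5) (4).
2 cycles.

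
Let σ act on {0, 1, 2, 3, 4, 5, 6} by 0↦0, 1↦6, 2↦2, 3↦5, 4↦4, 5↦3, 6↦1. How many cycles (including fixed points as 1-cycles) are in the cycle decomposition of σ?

5

Cycle decomposition: (0) (1 6) (2) (3 5) (4).
5 cycles.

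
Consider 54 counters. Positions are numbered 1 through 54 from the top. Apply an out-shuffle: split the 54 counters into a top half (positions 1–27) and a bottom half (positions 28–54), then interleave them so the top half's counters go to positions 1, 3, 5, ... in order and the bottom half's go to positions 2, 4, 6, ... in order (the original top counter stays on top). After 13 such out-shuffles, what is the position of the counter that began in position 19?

11

Track position through each out-shuffle: 19 → 37 → 20 → 39 → 24 → ... (continuing for 13 shuffles total) → 11.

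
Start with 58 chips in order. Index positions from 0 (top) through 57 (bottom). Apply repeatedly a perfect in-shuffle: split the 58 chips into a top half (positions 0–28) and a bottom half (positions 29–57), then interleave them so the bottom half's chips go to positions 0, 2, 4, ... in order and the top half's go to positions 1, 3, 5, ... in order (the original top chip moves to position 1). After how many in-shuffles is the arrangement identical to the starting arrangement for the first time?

58

The in-shuffle permutes the 58 positions with cycle lengths [58].
Every chip is home exactly when every cycle has completed a whole number of laps, i.e. after lcm(58) = 58 in-shuffles.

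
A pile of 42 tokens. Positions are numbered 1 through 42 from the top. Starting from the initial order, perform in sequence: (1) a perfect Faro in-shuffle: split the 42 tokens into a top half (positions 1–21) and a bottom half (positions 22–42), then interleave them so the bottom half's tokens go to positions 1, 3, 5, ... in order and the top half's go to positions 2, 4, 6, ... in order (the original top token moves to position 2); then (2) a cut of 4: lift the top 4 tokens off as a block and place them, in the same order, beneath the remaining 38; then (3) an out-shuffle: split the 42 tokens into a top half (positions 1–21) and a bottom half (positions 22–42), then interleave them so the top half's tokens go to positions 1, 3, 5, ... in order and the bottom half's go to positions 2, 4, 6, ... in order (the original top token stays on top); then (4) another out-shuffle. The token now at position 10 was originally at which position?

19

Undo the operations in reverse order, starting from position 10:
  undo op 4 (out-shuffle, from bottom half): 10 ← 26
  undo op 3 (out-shuffle, from bottom half): 26 ← 34
  undo op 2 (cut 4): 34 ← 38
  undo op 1 (in-shuffle, from top half): 38 ← 19
So the token at position 10 came from original position 19.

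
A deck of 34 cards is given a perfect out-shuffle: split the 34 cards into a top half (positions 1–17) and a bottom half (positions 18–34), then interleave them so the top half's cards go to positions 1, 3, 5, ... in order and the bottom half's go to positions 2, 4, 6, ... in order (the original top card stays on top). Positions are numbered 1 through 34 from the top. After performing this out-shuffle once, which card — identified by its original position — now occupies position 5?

Work backwards from position 5, undoing one out-shuffle at a time:
5 ← 3
So the card now at position 5 started at position 3.

3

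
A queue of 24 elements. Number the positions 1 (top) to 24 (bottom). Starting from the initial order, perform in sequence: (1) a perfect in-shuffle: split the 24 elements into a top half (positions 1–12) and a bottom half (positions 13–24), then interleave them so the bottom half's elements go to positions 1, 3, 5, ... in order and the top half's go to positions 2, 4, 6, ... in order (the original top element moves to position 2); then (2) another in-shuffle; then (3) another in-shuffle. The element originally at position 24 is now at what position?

17

Track the element from position 24 forward through each operation:
  after op 1 (in-shuffle): 24 → 23
  after op 2 (in-shuffle): 23 → 21
  after op 3 (in-shuffle): 21 → 17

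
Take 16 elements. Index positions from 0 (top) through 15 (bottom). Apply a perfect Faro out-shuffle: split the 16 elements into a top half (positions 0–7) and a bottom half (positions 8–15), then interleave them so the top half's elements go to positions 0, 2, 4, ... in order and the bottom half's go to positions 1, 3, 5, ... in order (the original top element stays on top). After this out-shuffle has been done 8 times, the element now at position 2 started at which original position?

2

Work backwards from position 2, undoing one out-shuffle at a time:
2 ← 1 ← 8 ← 4 ← 2 ← 1 ← 8 ← 4 ← 2
So the element now at position 2 started at position 2.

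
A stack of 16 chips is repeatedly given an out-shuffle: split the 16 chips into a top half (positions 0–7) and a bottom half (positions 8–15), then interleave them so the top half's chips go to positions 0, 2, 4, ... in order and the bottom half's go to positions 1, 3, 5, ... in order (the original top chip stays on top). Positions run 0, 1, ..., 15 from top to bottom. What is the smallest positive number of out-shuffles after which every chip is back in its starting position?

4

The out-shuffle permutes the 16 positions with cycle lengths [1, 1, 2, 4, 4, 4].
Every chip is home exactly when every cycle has completed a whole number of laps, i.e. after lcm(1, 2, 4) = 4 out-shuffles.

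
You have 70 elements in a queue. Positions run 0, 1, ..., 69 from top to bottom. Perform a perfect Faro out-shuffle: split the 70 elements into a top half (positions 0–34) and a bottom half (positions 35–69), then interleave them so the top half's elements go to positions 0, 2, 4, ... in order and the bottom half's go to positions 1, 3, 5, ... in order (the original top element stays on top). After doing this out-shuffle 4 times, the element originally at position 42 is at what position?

Track the element's position through each out-shuffle:
42 → 15 → 30 → 60 → 51

51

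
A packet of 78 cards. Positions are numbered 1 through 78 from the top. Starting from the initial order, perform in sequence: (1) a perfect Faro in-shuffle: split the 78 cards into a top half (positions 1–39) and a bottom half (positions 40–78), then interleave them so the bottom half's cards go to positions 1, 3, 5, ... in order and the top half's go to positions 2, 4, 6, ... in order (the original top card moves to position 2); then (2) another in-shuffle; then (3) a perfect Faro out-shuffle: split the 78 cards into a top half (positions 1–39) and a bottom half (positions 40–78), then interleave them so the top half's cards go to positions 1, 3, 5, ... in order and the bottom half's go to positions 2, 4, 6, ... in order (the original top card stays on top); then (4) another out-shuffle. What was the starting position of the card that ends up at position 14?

Undo the operations in reverse order, starting from position 14:
  undo op 4 (out-shuffle, from bottom half): 14 ← 46
  undo op 3 (out-shuffle, from bottom half): 46 ← 62
  undo op 2 (in-shuffle, from top half): 62 ← 31
  undo op 1 (in-shuffle, from bottom half): 31 ← 55
So the card at position 14 came from original position 55.

55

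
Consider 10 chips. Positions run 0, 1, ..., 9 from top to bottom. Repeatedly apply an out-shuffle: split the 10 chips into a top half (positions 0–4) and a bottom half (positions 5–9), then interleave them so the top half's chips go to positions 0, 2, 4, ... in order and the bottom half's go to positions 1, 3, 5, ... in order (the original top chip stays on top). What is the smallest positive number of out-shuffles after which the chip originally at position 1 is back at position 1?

6

Follow position 1 under repeated out-shuffles:
1 → 2 → 4 → 8 → 7 → 5 → 1
It first returns after 6 out-shuffles.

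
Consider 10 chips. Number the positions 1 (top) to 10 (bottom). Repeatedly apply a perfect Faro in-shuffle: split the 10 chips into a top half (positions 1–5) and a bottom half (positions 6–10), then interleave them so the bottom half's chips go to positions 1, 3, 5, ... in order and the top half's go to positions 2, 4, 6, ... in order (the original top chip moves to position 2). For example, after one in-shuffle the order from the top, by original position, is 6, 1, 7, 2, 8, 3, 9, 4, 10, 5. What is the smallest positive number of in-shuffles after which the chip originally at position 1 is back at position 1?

10

Follow position 1 under repeated in-shuffles:
1 → 2 → 4 → 8 → 5 → 10 → 9 → 7 → 3 → 6 → 1
It first returns after 10 in-shuffles.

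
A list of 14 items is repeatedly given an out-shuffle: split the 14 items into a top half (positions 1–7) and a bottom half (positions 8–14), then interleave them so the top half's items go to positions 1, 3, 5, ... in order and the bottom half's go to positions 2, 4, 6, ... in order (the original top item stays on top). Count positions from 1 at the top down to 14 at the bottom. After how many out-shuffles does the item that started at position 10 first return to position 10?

Follow position 10 under repeated out-shuffles:
10 → 6 → 11 → 8 → 2 → 3 → 5 → 9 → 4 → 7 → 13 → 12 → 10
It first returns after 12 out-shuffles.

12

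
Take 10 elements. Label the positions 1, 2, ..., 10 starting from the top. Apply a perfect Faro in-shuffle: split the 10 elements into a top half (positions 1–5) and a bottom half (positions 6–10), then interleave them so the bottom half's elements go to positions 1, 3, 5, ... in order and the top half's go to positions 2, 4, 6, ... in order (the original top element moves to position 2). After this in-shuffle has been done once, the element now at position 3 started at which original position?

7

Work backwards from position 3, undoing one in-shuffle at a time:
3 ← 7
So the element now at position 3 started at position 7.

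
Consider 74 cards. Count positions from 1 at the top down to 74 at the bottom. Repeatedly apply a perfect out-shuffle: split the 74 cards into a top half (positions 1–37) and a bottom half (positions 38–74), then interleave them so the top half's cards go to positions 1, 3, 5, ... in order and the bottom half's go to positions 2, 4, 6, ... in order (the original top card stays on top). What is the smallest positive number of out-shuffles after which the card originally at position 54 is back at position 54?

9

Follow position 54 under repeated out-shuffles:
54 → 34 → 67 → 60 → 46 → 18 → 35 → 69 → 64 → 54
It first returns after 9 out-shuffles.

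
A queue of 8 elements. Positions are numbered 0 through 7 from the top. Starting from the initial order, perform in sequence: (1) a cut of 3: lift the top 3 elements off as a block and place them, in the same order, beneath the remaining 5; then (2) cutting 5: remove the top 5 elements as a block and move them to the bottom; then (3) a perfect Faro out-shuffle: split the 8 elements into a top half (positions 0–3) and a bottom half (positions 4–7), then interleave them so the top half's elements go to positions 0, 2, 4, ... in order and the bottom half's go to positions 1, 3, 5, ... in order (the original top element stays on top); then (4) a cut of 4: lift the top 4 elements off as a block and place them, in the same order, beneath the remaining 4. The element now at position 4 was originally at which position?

0

Undo the operations in reverse order, starting from position 4:
  undo op 4 (cut 4): 4 ← 0
  undo op 3 (out-shuffle, from top half): 0 ← 0
  undo op 2 (cut 5): 0 ← 5
  undo op 1 (cut 3): 5 ← 0
So the element at position 4 came from original position 0.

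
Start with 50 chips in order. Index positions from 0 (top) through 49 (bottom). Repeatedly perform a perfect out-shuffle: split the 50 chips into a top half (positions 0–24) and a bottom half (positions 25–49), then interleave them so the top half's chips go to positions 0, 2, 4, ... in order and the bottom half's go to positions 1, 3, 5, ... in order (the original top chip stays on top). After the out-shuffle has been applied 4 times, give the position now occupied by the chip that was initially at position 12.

Track the chip's position through each out-shuffle:
12 → 24 → 48 → 47 → 45

45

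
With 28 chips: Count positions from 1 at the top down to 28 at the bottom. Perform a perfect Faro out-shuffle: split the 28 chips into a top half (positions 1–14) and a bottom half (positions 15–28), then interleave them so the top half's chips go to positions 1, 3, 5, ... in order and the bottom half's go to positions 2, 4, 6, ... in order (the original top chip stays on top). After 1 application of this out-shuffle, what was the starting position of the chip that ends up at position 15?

Work backwards from position 15, undoing one out-shuffle at a time:
15 ← 8
So the chip now at position 15 started at position 8.

8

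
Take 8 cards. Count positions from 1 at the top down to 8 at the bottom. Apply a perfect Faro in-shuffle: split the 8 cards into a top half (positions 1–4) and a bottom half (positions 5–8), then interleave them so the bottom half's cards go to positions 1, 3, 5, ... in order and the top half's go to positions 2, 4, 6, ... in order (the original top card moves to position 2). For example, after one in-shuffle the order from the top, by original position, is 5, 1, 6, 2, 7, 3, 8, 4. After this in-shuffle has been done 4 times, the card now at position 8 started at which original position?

5

Work backwards from position 8, undoing one in-shuffle at a time:
8 ← 4 ← 2 ← 1 ← 5
So the card now at position 8 started at position 5.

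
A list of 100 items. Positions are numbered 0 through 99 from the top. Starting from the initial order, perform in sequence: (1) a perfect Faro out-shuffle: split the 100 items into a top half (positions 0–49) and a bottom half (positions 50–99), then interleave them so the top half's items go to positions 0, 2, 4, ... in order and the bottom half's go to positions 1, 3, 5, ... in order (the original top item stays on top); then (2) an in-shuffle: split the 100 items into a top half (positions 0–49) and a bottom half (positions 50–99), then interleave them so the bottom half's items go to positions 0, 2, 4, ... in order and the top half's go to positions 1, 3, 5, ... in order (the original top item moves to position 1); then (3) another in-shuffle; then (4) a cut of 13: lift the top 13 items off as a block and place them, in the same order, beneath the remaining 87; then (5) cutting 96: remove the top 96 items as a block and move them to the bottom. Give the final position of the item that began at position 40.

11

Track the item from position 40 forward through each operation:
  after op 1 (out-shuffle): 40 → 80
  after op 2 (in-shuffle): 80 → 60
  after op 3 (in-shuffle): 60 → 20
  after op 4 (cut 13): 20 → 7
  after op 5 (cut 96): 7 → 11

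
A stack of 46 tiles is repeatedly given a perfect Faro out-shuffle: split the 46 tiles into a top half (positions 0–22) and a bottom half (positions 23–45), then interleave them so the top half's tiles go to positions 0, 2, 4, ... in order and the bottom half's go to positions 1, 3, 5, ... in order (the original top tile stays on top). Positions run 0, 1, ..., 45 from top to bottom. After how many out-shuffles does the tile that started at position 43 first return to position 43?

12

Follow position 43 under repeated out-shuffles:
43 → 41 → 37 → 29 → 13 → 26 → 7 → 14 → 28 → 11 → 22 → 44 → 43
It first returns after 12 out-shuffles.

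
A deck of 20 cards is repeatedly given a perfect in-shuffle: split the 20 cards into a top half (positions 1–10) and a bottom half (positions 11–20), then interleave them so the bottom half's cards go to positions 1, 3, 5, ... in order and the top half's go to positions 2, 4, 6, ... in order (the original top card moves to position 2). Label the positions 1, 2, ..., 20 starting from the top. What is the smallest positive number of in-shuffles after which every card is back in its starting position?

The in-shuffle permutes the 20 positions with cycle lengths [2, 3, 3, 6, 6].
Every card is home exactly when every cycle has completed a whole number of laps, i.e. after lcm(2, 3, 6) = 6 in-shuffles.

6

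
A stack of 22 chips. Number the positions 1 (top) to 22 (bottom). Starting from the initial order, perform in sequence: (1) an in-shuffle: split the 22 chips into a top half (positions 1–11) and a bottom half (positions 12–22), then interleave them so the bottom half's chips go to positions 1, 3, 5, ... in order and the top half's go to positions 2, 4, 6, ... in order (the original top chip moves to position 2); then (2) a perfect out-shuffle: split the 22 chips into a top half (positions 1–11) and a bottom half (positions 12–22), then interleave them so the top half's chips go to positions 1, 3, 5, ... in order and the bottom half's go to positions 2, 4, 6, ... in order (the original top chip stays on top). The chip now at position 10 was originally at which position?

Undo the operations in reverse order, starting from position 10:
  undo op 2 (out-shuffle, from bottom half): 10 ← 16
  undo op 1 (in-shuffle, from top half): 16 ← 8
So the chip at position 10 came from original position 8.

8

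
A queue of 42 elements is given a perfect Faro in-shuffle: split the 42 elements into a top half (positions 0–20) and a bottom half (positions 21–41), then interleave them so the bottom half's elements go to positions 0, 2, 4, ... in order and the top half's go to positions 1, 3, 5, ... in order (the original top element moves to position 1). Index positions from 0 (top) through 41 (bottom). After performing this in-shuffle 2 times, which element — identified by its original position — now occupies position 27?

Work backwards from position 27, undoing one in-shuffle at a time:
27 ← 13 ← 6
So the element now at position 27 started at position 6.

6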